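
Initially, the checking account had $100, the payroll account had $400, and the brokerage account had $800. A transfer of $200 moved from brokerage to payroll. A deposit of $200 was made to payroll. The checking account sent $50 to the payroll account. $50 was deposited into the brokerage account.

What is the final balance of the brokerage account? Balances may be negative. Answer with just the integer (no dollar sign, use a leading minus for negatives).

Answer: 650

Derivation:
Tracking account balances step by step:
Start: checking=100, payroll=400, brokerage=800
Event 1 (transfer 200 brokerage -> payroll): brokerage: 800 - 200 = 600, payroll: 400 + 200 = 600. Balances: checking=100, payroll=600, brokerage=600
Event 2 (deposit 200 to payroll): payroll: 600 + 200 = 800. Balances: checking=100, payroll=800, brokerage=600
Event 3 (transfer 50 checking -> payroll): checking: 100 - 50 = 50, payroll: 800 + 50 = 850. Balances: checking=50, payroll=850, brokerage=600
Event 4 (deposit 50 to brokerage): brokerage: 600 + 50 = 650. Balances: checking=50, payroll=850, brokerage=650

Final balance of brokerage: 650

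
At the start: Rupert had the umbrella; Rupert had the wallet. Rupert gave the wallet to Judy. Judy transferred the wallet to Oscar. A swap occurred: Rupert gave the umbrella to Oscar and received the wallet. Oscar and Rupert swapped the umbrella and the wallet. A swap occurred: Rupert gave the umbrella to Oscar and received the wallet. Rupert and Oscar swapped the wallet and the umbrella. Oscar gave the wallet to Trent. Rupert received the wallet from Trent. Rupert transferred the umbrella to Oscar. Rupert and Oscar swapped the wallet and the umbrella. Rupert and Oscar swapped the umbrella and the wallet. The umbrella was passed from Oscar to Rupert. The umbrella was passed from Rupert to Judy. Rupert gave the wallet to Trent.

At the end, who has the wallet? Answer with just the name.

Tracking all object holders:
Start: umbrella:Rupert, wallet:Rupert
Event 1 (give wallet: Rupert -> Judy). State: umbrella:Rupert, wallet:Judy
Event 2 (give wallet: Judy -> Oscar). State: umbrella:Rupert, wallet:Oscar
Event 3 (swap umbrella<->wallet: now umbrella:Oscar, wallet:Rupert). State: umbrella:Oscar, wallet:Rupert
Event 4 (swap umbrella<->wallet: now umbrella:Rupert, wallet:Oscar). State: umbrella:Rupert, wallet:Oscar
Event 5 (swap umbrella<->wallet: now umbrella:Oscar, wallet:Rupert). State: umbrella:Oscar, wallet:Rupert
Event 6 (swap wallet<->umbrella: now wallet:Oscar, umbrella:Rupert). State: umbrella:Rupert, wallet:Oscar
Event 7 (give wallet: Oscar -> Trent). State: umbrella:Rupert, wallet:Trent
Event 8 (give wallet: Trent -> Rupert). State: umbrella:Rupert, wallet:Rupert
Event 9 (give umbrella: Rupert -> Oscar). State: umbrella:Oscar, wallet:Rupert
Event 10 (swap wallet<->umbrella: now wallet:Oscar, umbrella:Rupert). State: umbrella:Rupert, wallet:Oscar
Event 11 (swap umbrella<->wallet: now umbrella:Oscar, wallet:Rupert). State: umbrella:Oscar, wallet:Rupert
Event 12 (give umbrella: Oscar -> Rupert). State: umbrella:Rupert, wallet:Rupert
Event 13 (give umbrella: Rupert -> Judy). State: umbrella:Judy, wallet:Rupert
Event 14 (give wallet: Rupert -> Trent). State: umbrella:Judy, wallet:Trent

Final state: umbrella:Judy, wallet:Trent
The wallet is held by Trent.

Answer: Trent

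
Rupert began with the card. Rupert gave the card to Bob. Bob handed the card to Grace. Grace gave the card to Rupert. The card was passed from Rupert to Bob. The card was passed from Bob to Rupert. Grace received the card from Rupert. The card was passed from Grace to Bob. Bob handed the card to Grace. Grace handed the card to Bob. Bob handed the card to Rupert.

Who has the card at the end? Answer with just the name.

Answer: Rupert

Derivation:
Tracking the card through each event:
Start: Rupert has the card.
After event 1: Bob has the card.
After event 2: Grace has the card.
After event 3: Rupert has the card.
After event 4: Bob has the card.
After event 5: Rupert has the card.
After event 6: Grace has the card.
After event 7: Bob has the card.
After event 8: Grace has the card.
After event 9: Bob has the card.
After event 10: Rupert has the card.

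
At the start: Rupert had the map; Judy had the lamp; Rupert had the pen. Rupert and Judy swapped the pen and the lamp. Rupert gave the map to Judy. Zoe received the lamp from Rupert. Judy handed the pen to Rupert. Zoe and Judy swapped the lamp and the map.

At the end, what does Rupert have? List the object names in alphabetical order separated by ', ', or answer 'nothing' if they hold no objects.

Tracking all object holders:
Start: map:Rupert, lamp:Judy, pen:Rupert
Event 1 (swap pen<->lamp: now pen:Judy, lamp:Rupert). State: map:Rupert, lamp:Rupert, pen:Judy
Event 2 (give map: Rupert -> Judy). State: map:Judy, lamp:Rupert, pen:Judy
Event 3 (give lamp: Rupert -> Zoe). State: map:Judy, lamp:Zoe, pen:Judy
Event 4 (give pen: Judy -> Rupert). State: map:Judy, lamp:Zoe, pen:Rupert
Event 5 (swap lamp<->map: now lamp:Judy, map:Zoe). State: map:Zoe, lamp:Judy, pen:Rupert

Final state: map:Zoe, lamp:Judy, pen:Rupert
Rupert holds: pen.

Answer: pen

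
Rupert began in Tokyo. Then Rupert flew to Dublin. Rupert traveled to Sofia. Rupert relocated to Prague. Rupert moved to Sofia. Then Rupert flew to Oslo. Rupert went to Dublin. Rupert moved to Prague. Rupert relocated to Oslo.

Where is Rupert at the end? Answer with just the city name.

Tracking Rupert's location:
Start: Rupert is in Tokyo.
After move 1: Tokyo -> Dublin. Rupert is in Dublin.
After move 2: Dublin -> Sofia. Rupert is in Sofia.
After move 3: Sofia -> Prague. Rupert is in Prague.
After move 4: Prague -> Sofia. Rupert is in Sofia.
After move 5: Sofia -> Oslo. Rupert is in Oslo.
After move 6: Oslo -> Dublin. Rupert is in Dublin.
After move 7: Dublin -> Prague. Rupert is in Prague.
After move 8: Prague -> Oslo. Rupert is in Oslo.

Answer: Oslo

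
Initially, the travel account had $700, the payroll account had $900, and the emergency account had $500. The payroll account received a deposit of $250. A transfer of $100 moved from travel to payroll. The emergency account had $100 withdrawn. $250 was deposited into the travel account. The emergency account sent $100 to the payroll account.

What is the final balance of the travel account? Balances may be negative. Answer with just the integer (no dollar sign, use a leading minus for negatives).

Tracking account balances step by step:
Start: travel=700, payroll=900, emergency=500
Event 1 (deposit 250 to payroll): payroll: 900 + 250 = 1150. Balances: travel=700, payroll=1150, emergency=500
Event 2 (transfer 100 travel -> payroll): travel: 700 - 100 = 600, payroll: 1150 + 100 = 1250. Balances: travel=600, payroll=1250, emergency=500
Event 3 (withdraw 100 from emergency): emergency: 500 - 100 = 400. Balances: travel=600, payroll=1250, emergency=400
Event 4 (deposit 250 to travel): travel: 600 + 250 = 850. Balances: travel=850, payroll=1250, emergency=400
Event 5 (transfer 100 emergency -> payroll): emergency: 400 - 100 = 300, payroll: 1250 + 100 = 1350. Balances: travel=850, payroll=1350, emergency=300

Final balance of travel: 850

Answer: 850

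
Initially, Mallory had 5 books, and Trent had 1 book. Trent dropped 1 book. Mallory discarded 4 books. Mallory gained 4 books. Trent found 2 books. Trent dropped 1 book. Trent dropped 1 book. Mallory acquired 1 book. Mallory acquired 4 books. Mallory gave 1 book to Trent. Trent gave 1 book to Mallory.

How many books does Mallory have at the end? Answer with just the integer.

Answer: 10

Derivation:
Tracking counts step by step:
Start: Mallory=5, Trent=1
Event 1 (Trent -1): Trent: 1 -> 0. State: Mallory=5, Trent=0
Event 2 (Mallory -4): Mallory: 5 -> 1. State: Mallory=1, Trent=0
Event 3 (Mallory +4): Mallory: 1 -> 5. State: Mallory=5, Trent=0
Event 4 (Trent +2): Trent: 0 -> 2. State: Mallory=5, Trent=2
Event 5 (Trent -1): Trent: 2 -> 1. State: Mallory=5, Trent=1
Event 6 (Trent -1): Trent: 1 -> 0. State: Mallory=5, Trent=0
Event 7 (Mallory +1): Mallory: 5 -> 6. State: Mallory=6, Trent=0
Event 8 (Mallory +4): Mallory: 6 -> 10. State: Mallory=10, Trent=0
Event 9 (Mallory -> Trent, 1): Mallory: 10 -> 9, Trent: 0 -> 1. State: Mallory=9, Trent=1
Event 10 (Trent -> Mallory, 1): Trent: 1 -> 0, Mallory: 9 -> 10. State: Mallory=10, Trent=0

Mallory's final count: 10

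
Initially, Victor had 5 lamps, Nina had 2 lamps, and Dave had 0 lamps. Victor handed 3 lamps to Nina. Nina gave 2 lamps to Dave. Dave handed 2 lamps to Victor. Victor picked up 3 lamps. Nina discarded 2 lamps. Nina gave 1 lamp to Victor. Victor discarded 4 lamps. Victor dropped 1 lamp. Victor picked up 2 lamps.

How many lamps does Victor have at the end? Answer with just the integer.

Answer: 5

Derivation:
Tracking counts step by step:
Start: Victor=5, Nina=2, Dave=0
Event 1 (Victor -> Nina, 3): Victor: 5 -> 2, Nina: 2 -> 5. State: Victor=2, Nina=5, Dave=0
Event 2 (Nina -> Dave, 2): Nina: 5 -> 3, Dave: 0 -> 2. State: Victor=2, Nina=3, Dave=2
Event 3 (Dave -> Victor, 2): Dave: 2 -> 0, Victor: 2 -> 4. State: Victor=4, Nina=3, Dave=0
Event 4 (Victor +3): Victor: 4 -> 7. State: Victor=7, Nina=3, Dave=0
Event 5 (Nina -2): Nina: 3 -> 1. State: Victor=7, Nina=1, Dave=0
Event 6 (Nina -> Victor, 1): Nina: 1 -> 0, Victor: 7 -> 8. State: Victor=8, Nina=0, Dave=0
Event 7 (Victor -4): Victor: 8 -> 4. State: Victor=4, Nina=0, Dave=0
Event 8 (Victor -1): Victor: 4 -> 3. State: Victor=3, Nina=0, Dave=0
Event 9 (Victor +2): Victor: 3 -> 5. State: Victor=5, Nina=0, Dave=0

Victor's final count: 5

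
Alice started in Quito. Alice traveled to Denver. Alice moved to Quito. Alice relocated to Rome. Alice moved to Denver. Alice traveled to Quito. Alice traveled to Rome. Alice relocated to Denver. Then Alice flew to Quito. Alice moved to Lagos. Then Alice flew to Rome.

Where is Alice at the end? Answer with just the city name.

Tracking Alice's location:
Start: Alice is in Quito.
After move 1: Quito -> Denver. Alice is in Denver.
After move 2: Denver -> Quito. Alice is in Quito.
After move 3: Quito -> Rome. Alice is in Rome.
After move 4: Rome -> Denver. Alice is in Denver.
After move 5: Denver -> Quito. Alice is in Quito.
After move 6: Quito -> Rome. Alice is in Rome.
After move 7: Rome -> Denver. Alice is in Denver.
After move 8: Denver -> Quito. Alice is in Quito.
After move 9: Quito -> Lagos. Alice is in Lagos.
After move 10: Lagos -> Rome. Alice is in Rome.

Answer: Rome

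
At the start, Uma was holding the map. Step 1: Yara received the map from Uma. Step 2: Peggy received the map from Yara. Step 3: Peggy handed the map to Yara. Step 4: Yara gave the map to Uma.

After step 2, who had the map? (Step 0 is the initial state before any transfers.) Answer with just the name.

Answer: Peggy

Derivation:
Tracking the map holder through step 2:
After step 0 (start): Uma
After step 1: Yara
After step 2: Peggy

At step 2, the holder is Peggy.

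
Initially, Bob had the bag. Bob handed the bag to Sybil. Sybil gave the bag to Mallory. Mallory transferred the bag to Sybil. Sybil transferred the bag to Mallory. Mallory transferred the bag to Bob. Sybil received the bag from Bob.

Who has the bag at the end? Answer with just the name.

Tracking the bag through each event:
Start: Bob has the bag.
After event 1: Sybil has the bag.
After event 2: Mallory has the bag.
After event 3: Sybil has the bag.
After event 4: Mallory has the bag.
After event 5: Bob has the bag.
After event 6: Sybil has the bag.

Answer: Sybil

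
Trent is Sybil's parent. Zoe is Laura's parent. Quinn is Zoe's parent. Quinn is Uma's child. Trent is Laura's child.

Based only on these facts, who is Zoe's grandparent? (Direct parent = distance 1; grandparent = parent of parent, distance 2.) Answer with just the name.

Reconstructing the parent chain from the given facts:
  Uma -> Quinn -> Zoe -> Laura -> Trent -> Sybil
(each arrow means 'parent of the next')
Positions in the chain (0 = top):
  position of Uma: 0
  position of Quinn: 1
  position of Zoe: 2
  position of Laura: 3
  position of Trent: 4
  position of Sybil: 5

Zoe is at position 2; the grandparent is 2 steps up the chain, i.e. position 0: Uma.

Answer: Uma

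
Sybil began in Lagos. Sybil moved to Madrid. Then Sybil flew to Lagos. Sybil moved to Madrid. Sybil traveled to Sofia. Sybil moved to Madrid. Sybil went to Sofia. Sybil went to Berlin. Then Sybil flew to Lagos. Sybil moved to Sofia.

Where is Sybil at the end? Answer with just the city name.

Answer: Sofia

Derivation:
Tracking Sybil's location:
Start: Sybil is in Lagos.
After move 1: Lagos -> Madrid. Sybil is in Madrid.
After move 2: Madrid -> Lagos. Sybil is in Lagos.
After move 3: Lagos -> Madrid. Sybil is in Madrid.
After move 4: Madrid -> Sofia. Sybil is in Sofia.
After move 5: Sofia -> Madrid. Sybil is in Madrid.
After move 6: Madrid -> Sofia. Sybil is in Sofia.
After move 7: Sofia -> Berlin. Sybil is in Berlin.
After move 8: Berlin -> Lagos. Sybil is in Lagos.
After move 9: Lagos -> Sofia. Sybil is in Sofia.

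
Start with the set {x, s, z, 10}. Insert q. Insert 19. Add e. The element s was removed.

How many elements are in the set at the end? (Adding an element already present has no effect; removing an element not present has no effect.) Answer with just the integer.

Answer: 6

Derivation:
Tracking the set through each operation:
Start: {10, s, x, z}
Event 1 (add q): added. Set: {10, q, s, x, z}
Event 2 (add 19): added. Set: {10, 19, q, s, x, z}
Event 3 (add e): added. Set: {10, 19, e, q, s, x, z}
Event 4 (remove s): removed. Set: {10, 19, e, q, x, z}

Final set: {10, 19, e, q, x, z} (size 6)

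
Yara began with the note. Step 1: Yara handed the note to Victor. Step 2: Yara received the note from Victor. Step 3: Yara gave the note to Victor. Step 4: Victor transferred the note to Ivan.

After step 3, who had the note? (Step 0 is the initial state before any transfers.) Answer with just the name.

Answer: Victor

Derivation:
Tracking the note holder through step 3:
After step 0 (start): Yara
After step 1: Victor
After step 2: Yara
After step 3: Victor

At step 3, the holder is Victor.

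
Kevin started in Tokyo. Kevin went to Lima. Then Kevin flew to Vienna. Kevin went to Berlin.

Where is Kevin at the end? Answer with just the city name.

Answer: Berlin

Derivation:
Tracking Kevin's location:
Start: Kevin is in Tokyo.
After move 1: Tokyo -> Lima. Kevin is in Lima.
After move 2: Lima -> Vienna. Kevin is in Vienna.
After move 3: Vienna -> Berlin. Kevin is in Berlin.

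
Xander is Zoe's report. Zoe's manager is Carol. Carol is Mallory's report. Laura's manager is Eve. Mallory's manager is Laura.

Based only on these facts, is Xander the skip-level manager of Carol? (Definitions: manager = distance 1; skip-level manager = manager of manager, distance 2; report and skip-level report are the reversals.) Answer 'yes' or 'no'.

Reconstructing the manager chain from the given facts:
  Eve -> Laura -> Mallory -> Carol -> Zoe -> Xander
(each arrow means 'manager of the next')
Positions in the chain (0 = top):
  position of Eve: 0
  position of Laura: 1
  position of Mallory: 2
  position of Carol: 3
  position of Zoe: 4
  position of Xander: 5

Xander is at position 5, Carol is at position 3; signed distance (j - i) = -2.
'skip-level manager' requires j - i = 2. Actual distance is -2, so the relation does NOT hold.

Answer: no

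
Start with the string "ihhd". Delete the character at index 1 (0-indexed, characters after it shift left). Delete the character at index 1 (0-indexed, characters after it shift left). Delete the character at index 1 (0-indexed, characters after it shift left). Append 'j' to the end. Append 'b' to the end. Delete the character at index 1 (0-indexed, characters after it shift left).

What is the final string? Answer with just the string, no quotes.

Answer: ib

Derivation:
Applying each edit step by step:
Start: "ihhd"
Op 1 (delete idx 1 = 'h'): "ihhd" -> "ihd"
Op 2 (delete idx 1 = 'h'): "ihd" -> "id"
Op 3 (delete idx 1 = 'd'): "id" -> "i"
Op 4 (append 'j'): "i" -> "ij"
Op 5 (append 'b'): "ij" -> "ijb"
Op 6 (delete idx 1 = 'j'): "ijb" -> "ib"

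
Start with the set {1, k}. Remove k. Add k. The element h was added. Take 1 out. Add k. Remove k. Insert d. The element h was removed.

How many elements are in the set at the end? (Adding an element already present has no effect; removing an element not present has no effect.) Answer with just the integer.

Answer: 1

Derivation:
Tracking the set through each operation:
Start: {1, k}
Event 1 (remove k): removed. Set: {1}
Event 2 (add k): added. Set: {1, k}
Event 3 (add h): added. Set: {1, h, k}
Event 4 (remove 1): removed. Set: {h, k}
Event 5 (add k): already present, no change. Set: {h, k}
Event 6 (remove k): removed. Set: {h}
Event 7 (add d): added. Set: {d, h}
Event 8 (remove h): removed. Set: {d}

Final set: {d} (size 1)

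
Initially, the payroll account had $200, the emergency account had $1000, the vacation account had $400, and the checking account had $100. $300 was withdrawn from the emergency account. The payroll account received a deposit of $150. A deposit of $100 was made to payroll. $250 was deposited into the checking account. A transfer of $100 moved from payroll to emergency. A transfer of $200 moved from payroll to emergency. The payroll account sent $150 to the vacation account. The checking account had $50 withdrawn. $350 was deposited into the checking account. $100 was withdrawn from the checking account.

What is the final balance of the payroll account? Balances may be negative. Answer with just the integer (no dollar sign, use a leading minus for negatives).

Tracking account balances step by step:
Start: payroll=200, emergency=1000, vacation=400, checking=100
Event 1 (withdraw 300 from emergency): emergency: 1000 - 300 = 700. Balances: payroll=200, emergency=700, vacation=400, checking=100
Event 2 (deposit 150 to payroll): payroll: 200 + 150 = 350. Balances: payroll=350, emergency=700, vacation=400, checking=100
Event 3 (deposit 100 to payroll): payroll: 350 + 100 = 450. Balances: payroll=450, emergency=700, vacation=400, checking=100
Event 4 (deposit 250 to checking): checking: 100 + 250 = 350. Balances: payroll=450, emergency=700, vacation=400, checking=350
Event 5 (transfer 100 payroll -> emergency): payroll: 450 - 100 = 350, emergency: 700 + 100 = 800. Balances: payroll=350, emergency=800, vacation=400, checking=350
Event 6 (transfer 200 payroll -> emergency): payroll: 350 - 200 = 150, emergency: 800 + 200 = 1000. Balances: payroll=150, emergency=1000, vacation=400, checking=350
Event 7 (transfer 150 payroll -> vacation): payroll: 150 - 150 = 0, vacation: 400 + 150 = 550. Balances: payroll=0, emergency=1000, vacation=550, checking=350
Event 8 (withdraw 50 from checking): checking: 350 - 50 = 300. Balances: payroll=0, emergency=1000, vacation=550, checking=300
Event 9 (deposit 350 to checking): checking: 300 + 350 = 650. Balances: payroll=0, emergency=1000, vacation=550, checking=650
Event 10 (withdraw 100 from checking): checking: 650 - 100 = 550. Balances: payroll=0, emergency=1000, vacation=550, checking=550

Final balance of payroll: 0

Answer: 0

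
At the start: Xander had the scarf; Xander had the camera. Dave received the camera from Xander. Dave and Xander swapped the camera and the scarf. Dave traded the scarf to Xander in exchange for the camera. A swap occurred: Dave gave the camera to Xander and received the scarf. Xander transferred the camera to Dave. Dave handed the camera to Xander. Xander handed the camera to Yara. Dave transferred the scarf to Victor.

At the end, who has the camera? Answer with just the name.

Tracking all object holders:
Start: scarf:Xander, camera:Xander
Event 1 (give camera: Xander -> Dave). State: scarf:Xander, camera:Dave
Event 2 (swap camera<->scarf: now camera:Xander, scarf:Dave). State: scarf:Dave, camera:Xander
Event 3 (swap scarf<->camera: now scarf:Xander, camera:Dave). State: scarf:Xander, camera:Dave
Event 4 (swap camera<->scarf: now camera:Xander, scarf:Dave). State: scarf:Dave, camera:Xander
Event 5 (give camera: Xander -> Dave). State: scarf:Dave, camera:Dave
Event 6 (give camera: Dave -> Xander). State: scarf:Dave, camera:Xander
Event 7 (give camera: Xander -> Yara). State: scarf:Dave, camera:Yara
Event 8 (give scarf: Dave -> Victor). State: scarf:Victor, camera:Yara

Final state: scarf:Victor, camera:Yara
The camera is held by Yara.

Answer: Yara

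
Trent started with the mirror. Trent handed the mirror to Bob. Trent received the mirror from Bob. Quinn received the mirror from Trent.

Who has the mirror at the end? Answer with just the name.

Answer: Quinn

Derivation:
Tracking the mirror through each event:
Start: Trent has the mirror.
After event 1: Bob has the mirror.
After event 2: Trent has the mirror.
After event 3: Quinn has the mirror.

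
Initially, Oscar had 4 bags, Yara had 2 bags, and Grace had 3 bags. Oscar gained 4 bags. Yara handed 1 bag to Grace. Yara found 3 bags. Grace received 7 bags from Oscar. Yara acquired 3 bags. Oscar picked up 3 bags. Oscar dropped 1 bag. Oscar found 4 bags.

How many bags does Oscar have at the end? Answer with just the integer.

Tracking counts step by step:
Start: Oscar=4, Yara=2, Grace=3
Event 1 (Oscar +4): Oscar: 4 -> 8. State: Oscar=8, Yara=2, Grace=3
Event 2 (Yara -> Grace, 1): Yara: 2 -> 1, Grace: 3 -> 4. State: Oscar=8, Yara=1, Grace=4
Event 3 (Yara +3): Yara: 1 -> 4. State: Oscar=8, Yara=4, Grace=4
Event 4 (Oscar -> Grace, 7): Oscar: 8 -> 1, Grace: 4 -> 11. State: Oscar=1, Yara=4, Grace=11
Event 5 (Yara +3): Yara: 4 -> 7. State: Oscar=1, Yara=7, Grace=11
Event 6 (Oscar +3): Oscar: 1 -> 4. State: Oscar=4, Yara=7, Grace=11
Event 7 (Oscar -1): Oscar: 4 -> 3. State: Oscar=3, Yara=7, Grace=11
Event 8 (Oscar +4): Oscar: 3 -> 7. State: Oscar=7, Yara=7, Grace=11

Oscar's final count: 7

Answer: 7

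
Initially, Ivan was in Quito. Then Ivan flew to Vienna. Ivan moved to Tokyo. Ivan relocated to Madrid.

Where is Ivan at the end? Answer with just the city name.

Tracking Ivan's location:
Start: Ivan is in Quito.
After move 1: Quito -> Vienna. Ivan is in Vienna.
After move 2: Vienna -> Tokyo. Ivan is in Tokyo.
After move 3: Tokyo -> Madrid. Ivan is in Madrid.

Answer: Madrid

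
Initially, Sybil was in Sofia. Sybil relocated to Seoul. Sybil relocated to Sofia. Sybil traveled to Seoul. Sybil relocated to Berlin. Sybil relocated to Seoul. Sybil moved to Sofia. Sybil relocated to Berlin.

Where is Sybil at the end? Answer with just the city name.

Answer: Berlin

Derivation:
Tracking Sybil's location:
Start: Sybil is in Sofia.
After move 1: Sofia -> Seoul. Sybil is in Seoul.
After move 2: Seoul -> Sofia. Sybil is in Sofia.
After move 3: Sofia -> Seoul. Sybil is in Seoul.
After move 4: Seoul -> Berlin. Sybil is in Berlin.
After move 5: Berlin -> Seoul. Sybil is in Seoul.
After move 6: Seoul -> Sofia. Sybil is in Sofia.
After move 7: Sofia -> Berlin. Sybil is in Berlin.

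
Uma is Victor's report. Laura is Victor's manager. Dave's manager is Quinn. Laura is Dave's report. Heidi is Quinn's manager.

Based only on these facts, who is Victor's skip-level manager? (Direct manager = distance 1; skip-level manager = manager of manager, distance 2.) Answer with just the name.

Answer: Dave

Derivation:
Reconstructing the manager chain from the given facts:
  Heidi -> Quinn -> Dave -> Laura -> Victor -> Uma
(each arrow means 'manager of the next')
Positions in the chain (0 = top):
  position of Heidi: 0
  position of Quinn: 1
  position of Dave: 2
  position of Laura: 3
  position of Victor: 4
  position of Uma: 5

Victor is at position 4; the skip-level manager is 2 steps up the chain, i.e. position 2: Dave.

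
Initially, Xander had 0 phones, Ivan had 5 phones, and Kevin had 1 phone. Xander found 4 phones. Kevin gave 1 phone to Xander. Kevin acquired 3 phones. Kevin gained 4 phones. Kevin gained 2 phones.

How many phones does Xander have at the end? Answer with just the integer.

Tracking counts step by step:
Start: Xander=0, Ivan=5, Kevin=1
Event 1 (Xander +4): Xander: 0 -> 4. State: Xander=4, Ivan=5, Kevin=1
Event 2 (Kevin -> Xander, 1): Kevin: 1 -> 0, Xander: 4 -> 5. State: Xander=5, Ivan=5, Kevin=0
Event 3 (Kevin +3): Kevin: 0 -> 3. State: Xander=5, Ivan=5, Kevin=3
Event 4 (Kevin +4): Kevin: 3 -> 7. State: Xander=5, Ivan=5, Kevin=7
Event 5 (Kevin +2): Kevin: 7 -> 9. State: Xander=5, Ivan=5, Kevin=9

Xander's final count: 5

Answer: 5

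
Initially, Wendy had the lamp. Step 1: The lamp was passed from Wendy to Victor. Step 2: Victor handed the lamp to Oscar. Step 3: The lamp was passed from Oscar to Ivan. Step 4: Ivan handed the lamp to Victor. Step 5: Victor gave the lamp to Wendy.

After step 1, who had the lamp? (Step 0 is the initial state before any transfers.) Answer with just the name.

Answer: Victor

Derivation:
Tracking the lamp holder through step 1:
After step 0 (start): Wendy
After step 1: Victor

At step 1, the holder is Victor.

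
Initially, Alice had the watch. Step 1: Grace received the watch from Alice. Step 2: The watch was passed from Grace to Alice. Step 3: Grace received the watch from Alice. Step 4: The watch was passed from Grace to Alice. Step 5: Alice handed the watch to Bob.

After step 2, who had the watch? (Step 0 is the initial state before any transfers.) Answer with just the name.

Answer: Alice

Derivation:
Tracking the watch holder through step 2:
After step 0 (start): Alice
After step 1: Grace
After step 2: Alice

At step 2, the holder is Alice.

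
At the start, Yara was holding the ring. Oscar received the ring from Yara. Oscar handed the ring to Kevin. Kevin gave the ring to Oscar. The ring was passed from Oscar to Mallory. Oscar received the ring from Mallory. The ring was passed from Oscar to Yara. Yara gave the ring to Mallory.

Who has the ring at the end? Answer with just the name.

Tracking the ring through each event:
Start: Yara has the ring.
After event 1: Oscar has the ring.
After event 2: Kevin has the ring.
After event 3: Oscar has the ring.
After event 4: Mallory has the ring.
After event 5: Oscar has the ring.
After event 6: Yara has the ring.
After event 7: Mallory has the ring.

Answer: Mallory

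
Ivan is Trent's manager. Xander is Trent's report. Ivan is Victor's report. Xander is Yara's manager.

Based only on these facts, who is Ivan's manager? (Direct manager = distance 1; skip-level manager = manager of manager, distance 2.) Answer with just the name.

Reconstructing the manager chain from the given facts:
  Victor -> Ivan -> Trent -> Xander -> Yara
(each arrow means 'manager of the next')
Positions in the chain (0 = top):
  position of Victor: 0
  position of Ivan: 1
  position of Trent: 2
  position of Xander: 3
  position of Yara: 4

Ivan is at position 1; the manager is 1 step up the chain, i.e. position 0: Victor.

Answer: Victor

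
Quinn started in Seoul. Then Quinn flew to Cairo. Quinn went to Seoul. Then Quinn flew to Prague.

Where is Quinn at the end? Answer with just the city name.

Answer: Prague

Derivation:
Tracking Quinn's location:
Start: Quinn is in Seoul.
After move 1: Seoul -> Cairo. Quinn is in Cairo.
After move 2: Cairo -> Seoul. Quinn is in Seoul.
After move 3: Seoul -> Prague. Quinn is in Prague.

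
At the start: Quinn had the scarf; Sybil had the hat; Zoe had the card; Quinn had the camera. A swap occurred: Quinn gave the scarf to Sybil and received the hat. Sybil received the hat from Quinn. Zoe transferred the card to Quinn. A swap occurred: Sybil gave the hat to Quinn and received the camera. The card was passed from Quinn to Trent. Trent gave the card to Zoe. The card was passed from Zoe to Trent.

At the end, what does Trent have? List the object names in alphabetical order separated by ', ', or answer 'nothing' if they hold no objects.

Tracking all object holders:
Start: scarf:Quinn, hat:Sybil, card:Zoe, camera:Quinn
Event 1 (swap scarf<->hat: now scarf:Sybil, hat:Quinn). State: scarf:Sybil, hat:Quinn, card:Zoe, camera:Quinn
Event 2 (give hat: Quinn -> Sybil). State: scarf:Sybil, hat:Sybil, card:Zoe, camera:Quinn
Event 3 (give card: Zoe -> Quinn). State: scarf:Sybil, hat:Sybil, card:Quinn, camera:Quinn
Event 4 (swap hat<->camera: now hat:Quinn, camera:Sybil). State: scarf:Sybil, hat:Quinn, card:Quinn, camera:Sybil
Event 5 (give card: Quinn -> Trent). State: scarf:Sybil, hat:Quinn, card:Trent, camera:Sybil
Event 6 (give card: Trent -> Zoe). State: scarf:Sybil, hat:Quinn, card:Zoe, camera:Sybil
Event 7 (give card: Zoe -> Trent). State: scarf:Sybil, hat:Quinn, card:Trent, camera:Sybil

Final state: scarf:Sybil, hat:Quinn, card:Trent, camera:Sybil
Trent holds: card.

Answer: card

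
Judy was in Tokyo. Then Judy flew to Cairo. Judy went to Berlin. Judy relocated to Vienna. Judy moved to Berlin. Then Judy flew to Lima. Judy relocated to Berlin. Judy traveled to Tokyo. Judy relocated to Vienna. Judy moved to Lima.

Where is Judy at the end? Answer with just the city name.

Tracking Judy's location:
Start: Judy is in Tokyo.
After move 1: Tokyo -> Cairo. Judy is in Cairo.
After move 2: Cairo -> Berlin. Judy is in Berlin.
After move 3: Berlin -> Vienna. Judy is in Vienna.
After move 4: Vienna -> Berlin. Judy is in Berlin.
After move 5: Berlin -> Lima. Judy is in Lima.
After move 6: Lima -> Berlin. Judy is in Berlin.
After move 7: Berlin -> Tokyo. Judy is in Tokyo.
After move 8: Tokyo -> Vienna. Judy is in Vienna.
After move 9: Vienna -> Lima. Judy is in Lima.

Answer: Lima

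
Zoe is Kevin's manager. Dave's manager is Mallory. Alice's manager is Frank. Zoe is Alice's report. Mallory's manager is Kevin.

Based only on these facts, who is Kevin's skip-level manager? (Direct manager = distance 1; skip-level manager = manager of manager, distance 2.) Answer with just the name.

Answer: Alice

Derivation:
Reconstructing the manager chain from the given facts:
  Frank -> Alice -> Zoe -> Kevin -> Mallory -> Dave
(each arrow means 'manager of the next')
Positions in the chain (0 = top):
  position of Frank: 0
  position of Alice: 1
  position of Zoe: 2
  position of Kevin: 3
  position of Mallory: 4
  position of Dave: 5

Kevin is at position 3; the skip-level manager is 2 steps up the chain, i.e. position 1: Alice.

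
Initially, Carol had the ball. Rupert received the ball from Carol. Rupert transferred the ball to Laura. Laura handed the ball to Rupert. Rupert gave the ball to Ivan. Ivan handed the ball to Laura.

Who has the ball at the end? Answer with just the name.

Answer: Laura

Derivation:
Tracking the ball through each event:
Start: Carol has the ball.
After event 1: Rupert has the ball.
After event 2: Laura has the ball.
After event 3: Rupert has the ball.
After event 4: Ivan has the ball.
After event 5: Laura has the ball.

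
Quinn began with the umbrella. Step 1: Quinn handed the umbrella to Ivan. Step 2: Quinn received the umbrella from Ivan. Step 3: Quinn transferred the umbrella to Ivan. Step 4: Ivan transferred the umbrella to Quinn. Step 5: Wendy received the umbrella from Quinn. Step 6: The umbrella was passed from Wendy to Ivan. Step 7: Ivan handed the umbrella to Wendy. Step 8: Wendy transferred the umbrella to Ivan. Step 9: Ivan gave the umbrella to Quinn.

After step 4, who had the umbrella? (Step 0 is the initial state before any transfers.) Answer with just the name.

Answer: Quinn

Derivation:
Tracking the umbrella holder through step 4:
After step 0 (start): Quinn
After step 1: Ivan
After step 2: Quinn
After step 3: Ivan
After step 4: Quinn

At step 4, the holder is Quinn.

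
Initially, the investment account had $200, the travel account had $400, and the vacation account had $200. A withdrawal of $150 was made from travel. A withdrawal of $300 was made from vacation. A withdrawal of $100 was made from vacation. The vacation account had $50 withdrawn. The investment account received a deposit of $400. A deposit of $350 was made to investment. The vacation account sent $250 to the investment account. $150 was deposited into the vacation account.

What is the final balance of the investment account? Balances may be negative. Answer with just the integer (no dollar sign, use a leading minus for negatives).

Answer: 1200

Derivation:
Tracking account balances step by step:
Start: investment=200, travel=400, vacation=200
Event 1 (withdraw 150 from travel): travel: 400 - 150 = 250. Balances: investment=200, travel=250, vacation=200
Event 2 (withdraw 300 from vacation): vacation: 200 - 300 = -100. Balances: investment=200, travel=250, vacation=-100
Event 3 (withdraw 100 from vacation): vacation: -100 - 100 = -200. Balances: investment=200, travel=250, vacation=-200
Event 4 (withdraw 50 from vacation): vacation: -200 - 50 = -250. Balances: investment=200, travel=250, vacation=-250
Event 5 (deposit 400 to investment): investment: 200 + 400 = 600. Balances: investment=600, travel=250, vacation=-250
Event 6 (deposit 350 to investment): investment: 600 + 350 = 950. Balances: investment=950, travel=250, vacation=-250
Event 7 (transfer 250 vacation -> investment): vacation: -250 - 250 = -500, investment: 950 + 250 = 1200. Balances: investment=1200, travel=250, vacation=-500
Event 8 (deposit 150 to vacation): vacation: -500 + 150 = -350. Balances: investment=1200, travel=250, vacation=-350

Final balance of investment: 1200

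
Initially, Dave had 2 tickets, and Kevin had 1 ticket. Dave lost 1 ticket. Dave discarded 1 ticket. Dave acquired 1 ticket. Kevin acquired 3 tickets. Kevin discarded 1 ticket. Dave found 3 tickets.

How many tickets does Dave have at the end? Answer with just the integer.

Answer: 4

Derivation:
Tracking counts step by step:
Start: Dave=2, Kevin=1
Event 1 (Dave -1): Dave: 2 -> 1. State: Dave=1, Kevin=1
Event 2 (Dave -1): Dave: 1 -> 0. State: Dave=0, Kevin=1
Event 3 (Dave +1): Dave: 0 -> 1. State: Dave=1, Kevin=1
Event 4 (Kevin +3): Kevin: 1 -> 4. State: Dave=1, Kevin=4
Event 5 (Kevin -1): Kevin: 4 -> 3. State: Dave=1, Kevin=3
Event 6 (Dave +3): Dave: 1 -> 4. State: Dave=4, Kevin=3

Dave's final count: 4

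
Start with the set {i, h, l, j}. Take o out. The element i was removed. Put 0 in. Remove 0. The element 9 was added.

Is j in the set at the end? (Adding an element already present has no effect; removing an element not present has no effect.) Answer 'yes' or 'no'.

Tracking the set through each operation:
Start: {h, i, j, l}
Event 1 (remove o): not present, no change. Set: {h, i, j, l}
Event 2 (remove i): removed. Set: {h, j, l}
Event 3 (add 0): added. Set: {0, h, j, l}
Event 4 (remove 0): removed. Set: {h, j, l}
Event 5 (add 9): added. Set: {9, h, j, l}

Final set: {9, h, j, l} (size 4)
j is in the final set.

Answer: yes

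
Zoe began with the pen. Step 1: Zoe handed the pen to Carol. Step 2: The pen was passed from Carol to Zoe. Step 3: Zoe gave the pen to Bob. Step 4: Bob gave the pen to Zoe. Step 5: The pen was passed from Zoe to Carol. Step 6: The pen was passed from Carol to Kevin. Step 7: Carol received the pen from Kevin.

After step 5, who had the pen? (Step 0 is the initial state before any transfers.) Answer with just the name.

Answer: Carol

Derivation:
Tracking the pen holder through step 5:
After step 0 (start): Zoe
After step 1: Carol
After step 2: Zoe
After step 3: Bob
After step 4: Zoe
After step 5: Carol

At step 5, the holder is Carol.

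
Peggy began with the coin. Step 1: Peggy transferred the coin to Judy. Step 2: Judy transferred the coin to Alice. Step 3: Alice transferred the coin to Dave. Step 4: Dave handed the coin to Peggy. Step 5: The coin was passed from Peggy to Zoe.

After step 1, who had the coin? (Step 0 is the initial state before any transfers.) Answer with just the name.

Answer: Judy

Derivation:
Tracking the coin holder through step 1:
After step 0 (start): Peggy
After step 1: Judy

At step 1, the holder is Judy.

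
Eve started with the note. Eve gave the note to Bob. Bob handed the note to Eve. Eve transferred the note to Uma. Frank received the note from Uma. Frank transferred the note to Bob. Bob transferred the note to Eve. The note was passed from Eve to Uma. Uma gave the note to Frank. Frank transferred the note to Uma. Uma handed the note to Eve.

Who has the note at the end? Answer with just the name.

Tracking the note through each event:
Start: Eve has the note.
After event 1: Bob has the note.
After event 2: Eve has the note.
After event 3: Uma has the note.
After event 4: Frank has the note.
After event 5: Bob has the note.
After event 6: Eve has the note.
After event 7: Uma has the note.
After event 8: Frank has the note.
After event 9: Uma has the note.
After event 10: Eve has the note.

Answer: Eve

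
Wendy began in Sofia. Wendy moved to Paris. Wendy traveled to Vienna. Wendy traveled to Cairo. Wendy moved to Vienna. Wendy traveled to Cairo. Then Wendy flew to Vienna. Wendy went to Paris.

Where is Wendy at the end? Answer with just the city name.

Answer: Paris

Derivation:
Tracking Wendy's location:
Start: Wendy is in Sofia.
After move 1: Sofia -> Paris. Wendy is in Paris.
After move 2: Paris -> Vienna. Wendy is in Vienna.
After move 3: Vienna -> Cairo. Wendy is in Cairo.
After move 4: Cairo -> Vienna. Wendy is in Vienna.
After move 5: Vienna -> Cairo. Wendy is in Cairo.
After move 6: Cairo -> Vienna. Wendy is in Vienna.
After move 7: Vienna -> Paris. Wendy is in Paris.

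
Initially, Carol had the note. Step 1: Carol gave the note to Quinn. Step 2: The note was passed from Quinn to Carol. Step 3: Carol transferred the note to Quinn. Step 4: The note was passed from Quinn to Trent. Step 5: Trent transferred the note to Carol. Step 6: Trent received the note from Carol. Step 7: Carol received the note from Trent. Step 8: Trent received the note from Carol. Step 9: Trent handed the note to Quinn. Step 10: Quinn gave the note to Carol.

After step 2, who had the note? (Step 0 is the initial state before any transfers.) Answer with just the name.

Tracking the note holder through step 2:
After step 0 (start): Carol
After step 1: Quinn
After step 2: Carol

At step 2, the holder is Carol.

Answer: Carol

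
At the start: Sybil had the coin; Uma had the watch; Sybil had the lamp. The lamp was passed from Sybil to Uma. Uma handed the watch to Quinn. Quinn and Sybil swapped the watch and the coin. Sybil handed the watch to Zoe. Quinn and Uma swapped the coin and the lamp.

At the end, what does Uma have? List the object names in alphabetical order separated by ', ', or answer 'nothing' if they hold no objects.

Tracking all object holders:
Start: coin:Sybil, watch:Uma, lamp:Sybil
Event 1 (give lamp: Sybil -> Uma). State: coin:Sybil, watch:Uma, lamp:Uma
Event 2 (give watch: Uma -> Quinn). State: coin:Sybil, watch:Quinn, lamp:Uma
Event 3 (swap watch<->coin: now watch:Sybil, coin:Quinn). State: coin:Quinn, watch:Sybil, lamp:Uma
Event 4 (give watch: Sybil -> Zoe). State: coin:Quinn, watch:Zoe, lamp:Uma
Event 5 (swap coin<->lamp: now coin:Uma, lamp:Quinn). State: coin:Uma, watch:Zoe, lamp:Quinn

Final state: coin:Uma, watch:Zoe, lamp:Quinn
Uma holds: coin.

Answer: coin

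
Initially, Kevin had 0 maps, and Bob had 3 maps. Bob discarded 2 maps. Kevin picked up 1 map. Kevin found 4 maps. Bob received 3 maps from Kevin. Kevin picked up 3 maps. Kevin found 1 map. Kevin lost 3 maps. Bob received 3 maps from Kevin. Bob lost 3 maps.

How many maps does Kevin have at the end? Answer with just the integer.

Tracking counts step by step:
Start: Kevin=0, Bob=3
Event 1 (Bob -2): Bob: 3 -> 1. State: Kevin=0, Bob=1
Event 2 (Kevin +1): Kevin: 0 -> 1. State: Kevin=1, Bob=1
Event 3 (Kevin +4): Kevin: 1 -> 5. State: Kevin=5, Bob=1
Event 4 (Kevin -> Bob, 3): Kevin: 5 -> 2, Bob: 1 -> 4. State: Kevin=2, Bob=4
Event 5 (Kevin +3): Kevin: 2 -> 5. State: Kevin=5, Bob=4
Event 6 (Kevin +1): Kevin: 5 -> 6. State: Kevin=6, Bob=4
Event 7 (Kevin -3): Kevin: 6 -> 3. State: Kevin=3, Bob=4
Event 8 (Kevin -> Bob, 3): Kevin: 3 -> 0, Bob: 4 -> 7. State: Kevin=0, Bob=7
Event 9 (Bob -3): Bob: 7 -> 4. State: Kevin=0, Bob=4

Kevin's final count: 0

Answer: 0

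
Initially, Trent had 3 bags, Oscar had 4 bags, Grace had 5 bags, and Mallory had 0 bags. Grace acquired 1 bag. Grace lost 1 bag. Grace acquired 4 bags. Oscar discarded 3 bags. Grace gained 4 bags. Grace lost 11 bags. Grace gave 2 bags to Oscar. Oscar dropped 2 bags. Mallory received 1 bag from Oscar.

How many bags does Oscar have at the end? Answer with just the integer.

Tracking counts step by step:
Start: Trent=3, Oscar=4, Grace=5, Mallory=0
Event 1 (Grace +1): Grace: 5 -> 6. State: Trent=3, Oscar=4, Grace=6, Mallory=0
Event 2 (Grace -1): Grace: 6 -> 5. State: Trent=3, Oscar=4, Grace=5, Mallory=0
Event 3 (Grace +4): Grace: 5 -> 9. State: Trent=3, Oscar=4, Grace=9, Mallory=0
Event 4 (Oscar -3): Oscar: 4 -> 1. State: Trent=3, Oscar=1, Grace=9, Mallory=0
Event 5 (Grace +4): Grace: 9 -> 13. State: Trent=3, Oscar=1, Grace=13, Mallory=0
Event 6 (Grace -11): Grace: 13 -> 2. State: Trent=3, Oscar=1, Grace=2, Mallory=0
Event 7 (Grace -> Oscar, 2): Grace: 2 -> 0, Oscar: 1 -> 3. State: Trent=3, Oscar=3, Grace=0, Mallory=0
Event 8 (Oscar -2): Oscar: 3 -> 1. State: Trent=3, Oscar=1, Grace=0, Mallory=0
Event 9 (Oscar -> Mallory, 1): Oscar: 1 -> 0, Mallory: 0 -> 1. State: Trent=3, Oscar=0, Grace=0, Mallory=1

Oscar's final count: 0

Answer: 0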